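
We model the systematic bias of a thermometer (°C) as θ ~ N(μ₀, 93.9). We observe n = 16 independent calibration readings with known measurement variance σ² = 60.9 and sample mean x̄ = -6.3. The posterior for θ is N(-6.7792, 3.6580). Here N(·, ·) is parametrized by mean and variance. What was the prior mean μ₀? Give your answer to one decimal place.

μ₀ = -18.6

With known observation variance, the Normal–Normal posterior has precision τ_n = τ₀ + n/σ² and mean μ_n = (τ₀μ₀ + (n/σ²)x̄)/τ_n.
Here τ₀ = 1/93.9 = 0.010650 and τ_data = 16/60.9 = 0.262726, so τ_n = 0.273376.
Rearranging for μ₀: μ₀ = (μ_n·τ_n − τ_data·x̄)/τ₀ = (-6.7792·0.273376 − 0.262726·-6.3) / 0.010650 = -0.198097/0.010650 ≈ -18.6.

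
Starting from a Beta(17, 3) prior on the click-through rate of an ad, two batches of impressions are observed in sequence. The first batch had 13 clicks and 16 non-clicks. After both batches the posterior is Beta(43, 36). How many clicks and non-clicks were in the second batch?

Sequential conjugate updates are equivalent to a single update on the pooled data, so total successes = posterior α − prior α and total failures = posterior β − prior β.
Total across both batches: 43−17=26 clicks, 36−3=33 non-clicks.
Subtract the first batch: 26−13=13 clicks and 33−16=17 non-clicks.

13 clicks and 17 non-clicks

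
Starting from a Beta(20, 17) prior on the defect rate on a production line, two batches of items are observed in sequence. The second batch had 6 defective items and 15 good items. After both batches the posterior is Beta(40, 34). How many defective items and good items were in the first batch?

Sequential conjugate updates are equivalent to a single update on the pooled data, so total successes = posterior α − prior α and total failures = posterior β − prior β.
Total across both batches: 40−20=20 defective items, 34−17=17 good items.
Subtract the second batch: 20−6=14 defective items and 17−15=2 good items.

14 defective items and 2 good items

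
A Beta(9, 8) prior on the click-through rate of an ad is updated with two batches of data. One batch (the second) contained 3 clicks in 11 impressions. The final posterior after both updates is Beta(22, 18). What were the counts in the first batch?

Sequential conjugate updates are equivalent to a single update on the pooled data, so total successes = posterior α − prior α and total failures = posterior β − prior β.
Total across both batches: 22−9=13 clicks, 18−8=10 non-clicks.
Subtract the second batch: 13−3=10 clicks and 10−8=2 non-clicks.

10 clicks and 2 non-clicks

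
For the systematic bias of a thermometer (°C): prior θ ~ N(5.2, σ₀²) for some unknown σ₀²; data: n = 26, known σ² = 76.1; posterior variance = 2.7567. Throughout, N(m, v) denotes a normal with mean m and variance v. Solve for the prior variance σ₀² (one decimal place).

σ₀² = 47.4

Posterior precision equals prior precision plus data precision: 1/σ_n² = 1/σ₀² + n/σ².
So 1/σ₀² = 1/2.7567 − 26/76.1 = 0.362753 − 0.341656 = 0.021097.
Hence σ₀² = 1/0.021097 ≈ 47.4.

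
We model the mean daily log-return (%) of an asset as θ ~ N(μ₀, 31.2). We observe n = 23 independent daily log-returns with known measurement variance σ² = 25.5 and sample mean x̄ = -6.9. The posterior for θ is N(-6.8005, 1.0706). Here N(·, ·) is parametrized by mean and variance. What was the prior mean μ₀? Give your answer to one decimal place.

μ₀ = -4.0

The posterior mean is a precision-weighted average: μ_n = (τ₀μ₀ + τ_data·x̄)/(τ₀+τ_data), with τ₀=1/σ₀² and τ_data=n/σ².
Here τ₀ = 1/31.2 = 0.032051 and τ_data = 23/25.5 = 0.901961, so τ_n = 0.934012.
Rearranging for μ₀: μ₀ = (μ_n·τ_n − τ_data·x̄)/τ₀ = (-6.8005·0.934012 − 0.901961·-6.9) / 0.032051 = -0.128218/0.032051 ≈ -4.0.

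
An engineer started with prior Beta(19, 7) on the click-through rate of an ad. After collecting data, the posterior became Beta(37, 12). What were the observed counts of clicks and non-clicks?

18 clicks and 5 non-clicks

Beta is conjugate to the binomial likelihood: posterior = Beta(a+s, b+f).
So s = 37 − 19 = 18 and f = 12 − 7 = 5.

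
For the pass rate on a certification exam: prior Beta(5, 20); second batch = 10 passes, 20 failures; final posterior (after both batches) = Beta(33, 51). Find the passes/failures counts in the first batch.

Because Beta–binomial updating is additive in the counts, the combined data contributed (α_post−α_prior, β_post−β_prior) successes and failures.
Total across both batches: 33−5=28 passes, 51−20=31 failures.
Subtract the second batch: 28−10=18 passes and 31−20=11 failures.

18 passes and 11 failures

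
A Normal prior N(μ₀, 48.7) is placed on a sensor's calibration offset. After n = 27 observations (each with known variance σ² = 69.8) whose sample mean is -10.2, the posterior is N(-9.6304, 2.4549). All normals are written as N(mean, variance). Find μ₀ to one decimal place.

With known observation variance, the Normal–Normal posterior has precision τ_n = τ₀ + n/σ² and mean μ_n = (τ₀μ₀ + (n/σ²)x̄)/τ_n.
Here τ₀ = 1/48.7 = 0.020534 and τ_data = 27/69.8 = 0.386819, so τ_n = 0.407353.
Rearranging for μ₀: μ₀ = (μ_n·τ_n − τ_data·x̄)/τ₀ = (-9.6304·0.407353 − 0.386819·-10.2) / 0.020534 = 0.022581/0.020534 ≈ 1.1.

μ₀ = 1.1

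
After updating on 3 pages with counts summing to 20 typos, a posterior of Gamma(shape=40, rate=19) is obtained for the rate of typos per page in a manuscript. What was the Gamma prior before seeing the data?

Gamma(shape=20, rate=16)

Gamma–Poisson conjugacy: posterior shape = α + Σxᵢ, posterior rate = β + n.
So α = 40 − 20 = 20 and β = 19 − 3 = 16.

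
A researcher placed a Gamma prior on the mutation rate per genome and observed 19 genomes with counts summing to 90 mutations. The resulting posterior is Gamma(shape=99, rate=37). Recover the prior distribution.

Gamma–Poisson conjugacy: posterior shape = α + Σxᵢ, posterior rate = β + n.
So α = 99 − 90 = 9 and β = 37 − 19 = 18.

Gamma(shape=9, rate=18)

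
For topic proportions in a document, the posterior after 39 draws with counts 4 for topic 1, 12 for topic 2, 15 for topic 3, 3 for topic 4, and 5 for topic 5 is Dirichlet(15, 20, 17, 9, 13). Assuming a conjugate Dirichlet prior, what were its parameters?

For a Dirichlet(α) prior with multinomial counts c, the posterior is Dirichlet(α + c) componentwise.
Subtract each count from the matching posterior parameter: 15−4=11, 20−12=8, 17−15=2, 9−3=6, 13−5=8.

Dirichlet(11, 8, 2, 6, 8)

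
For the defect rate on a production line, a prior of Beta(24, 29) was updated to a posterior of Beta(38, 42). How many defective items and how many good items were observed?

14 defective items and 13 good items

Under Beta–binomial conjugacy the posterior parameters are (a+s, b+f).
Match parameters: s=38−24=14, f=42−29=13.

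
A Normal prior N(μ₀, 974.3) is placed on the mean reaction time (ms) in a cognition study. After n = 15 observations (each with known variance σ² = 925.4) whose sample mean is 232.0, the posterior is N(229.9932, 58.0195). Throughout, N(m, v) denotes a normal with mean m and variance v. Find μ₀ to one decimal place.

μ₀ = 198.3

The posterior mean is a precision-weighted average: μ_n = (τ₀μ₀ + τ_data·x̄)/(τ₀+τ_data), with τ₀=1/σ₀² and τ_data=n/σ².
Here τ₀ = 1/974.3 = 0.001026 and τ_data = 15/925.4 = 0.016209, so τ_n = 0.017235.
Rearranging for μ₀: μ₀ = (μ_n·τ_n − τ_data·x̄)/τ₀ = (229.9932·0.017235 − 0.016209·232.0) / 0.001026 = 0.203445/0.001026 ≈ 198.3.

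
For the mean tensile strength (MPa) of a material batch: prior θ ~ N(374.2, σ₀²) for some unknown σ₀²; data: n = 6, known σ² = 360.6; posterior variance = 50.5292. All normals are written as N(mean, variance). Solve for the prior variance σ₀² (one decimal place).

For the Normal–Normal model with known σ², precisions add: τ_n = τ₀ + n/σ².
So 1/σ₀² = 1/50.5292 − 6/360.6 = 0.019791 − 0.016639 = 0.003152.
Hence σ₀² = 1/0.003152 ≈ 317.3.

σ₀² = 317.3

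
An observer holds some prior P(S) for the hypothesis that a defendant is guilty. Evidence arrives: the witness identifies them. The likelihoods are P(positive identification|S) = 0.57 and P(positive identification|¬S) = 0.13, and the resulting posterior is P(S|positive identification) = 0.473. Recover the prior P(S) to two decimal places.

Bayes' rule in odds form gives O(S|E) = O(S)·[P(E|S)/P(E|¬S)], hence O(S) = O(S|E)/LR.
Posterior odds = 0.473/(1−0.473) = 0.8975. LR = 0.57/0.13 = 4.3846.
Prior odds = 0.8975/4.3846 = 0.2047, so P(S) = 0.2047/(1+0.2047) ≈ 0.17.

P(S) = 0.17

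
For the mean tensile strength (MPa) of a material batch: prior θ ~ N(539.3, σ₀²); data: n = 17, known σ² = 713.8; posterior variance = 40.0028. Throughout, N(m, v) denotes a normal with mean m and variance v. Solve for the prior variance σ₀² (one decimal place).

σ₀² = 846.0

Posterior precision equals prior precision plus data precision: 1/σ_n² = 1/σ₀² + n/σ².
So 1/σ₀² = 1/40.0028 − 17/713.8 = 0.024998 − 0.023816 = 0.001182.
Hence σ₀² = 1/0.001182 ≈ 846.0.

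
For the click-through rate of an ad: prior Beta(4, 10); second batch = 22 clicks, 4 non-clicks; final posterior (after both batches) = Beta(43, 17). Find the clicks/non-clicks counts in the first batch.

Because Beta–binomial updating is additive in the counts, the combined data contributed (α_post−α_prior, β_post−β_prior) successes and failures.
Total across both batches: 43−4=39 clicks, 17−10=7 non-clicks.
Subtract the second batch: 39−22=17 clicks and 7−4=3 non-clicks.

17 clicks and 3 non-clicks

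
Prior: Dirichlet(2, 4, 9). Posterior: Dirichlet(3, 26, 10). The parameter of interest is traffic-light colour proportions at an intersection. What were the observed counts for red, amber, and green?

counts (1, 22, 1)

For a Dirichlet(α) prior with multinomial counts c, the posterior is Dirichlet(α + c) componentwise.
Counts are posterior − prior componentwise: 3−2=1, 26−4=22, 10−9=1.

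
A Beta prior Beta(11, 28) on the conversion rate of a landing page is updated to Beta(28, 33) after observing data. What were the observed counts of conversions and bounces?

A Beta(a, b) prior with s successes and f failures in binomial data gives a Beta(a+s, b+f) posterior.
Match parameters: s=28−11=17, f=33−28=5.

17 conversions and 5 bounces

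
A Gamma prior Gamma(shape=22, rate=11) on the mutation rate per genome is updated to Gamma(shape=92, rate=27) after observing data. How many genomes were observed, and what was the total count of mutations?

n = 16 genomes with total 70 mutations

Gamma–Poisson conjugacy: posterior shape = α + Σxᵢ, posterior rate = β + n.
Matching: Σxᵢ = 92 − 22 = 70 and n = 27 − 11 = 16.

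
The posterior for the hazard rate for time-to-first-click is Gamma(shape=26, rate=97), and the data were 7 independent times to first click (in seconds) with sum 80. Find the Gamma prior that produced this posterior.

For an exponential likelihood with a Gamma(α, β) prior on the rate, n observations with total T give posterior Gamma(α+n, β+T).
So α = 26 − 7 = 19 and β = 97 − 80 = 17.

Gamma(shape=19, rate=17)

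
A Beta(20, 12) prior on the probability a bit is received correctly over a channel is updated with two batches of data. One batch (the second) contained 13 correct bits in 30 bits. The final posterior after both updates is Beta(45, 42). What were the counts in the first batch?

12 correct bits and 13 errors

Sequential conjugate updates are equivalent to a single update on the pooled data, so total successes = posterior α − prior α and total failures = posterior β − prior β.
Total across both batches: 45−20=25 correct bits, 42−12=30 errors.
Subtract the second batch: 25−13=12 correct bits and 30−17=13 errors.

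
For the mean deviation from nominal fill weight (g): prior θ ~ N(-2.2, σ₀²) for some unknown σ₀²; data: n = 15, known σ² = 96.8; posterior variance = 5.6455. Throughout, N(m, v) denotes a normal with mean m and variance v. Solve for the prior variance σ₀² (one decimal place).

Posterior precision equals prior precision plus data precision: 1/σ_n² = 1/σ₀² + n/σ².
So 1/σ₀² = 1/5.6455 − 15/96.8 = 0.177132 − 0.154959 = 0.022173.
Hence σ₀² = 1/0.022173 ≈ 45.1.

σ₀² = 45.1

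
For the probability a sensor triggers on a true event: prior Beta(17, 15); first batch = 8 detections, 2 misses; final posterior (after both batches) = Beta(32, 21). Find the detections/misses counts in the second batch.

7 detections and 4 misses

Sequential conjugate updates are equivalent to a single update on the pooled data, so total successes = posterior α − prior α and total failures = posterior β − prior β.
Total across both batches: 32−17=15 detections, 21−15=6 misses.
Subtract the first batch: 15−8=7 detections and 6−2=4 misses.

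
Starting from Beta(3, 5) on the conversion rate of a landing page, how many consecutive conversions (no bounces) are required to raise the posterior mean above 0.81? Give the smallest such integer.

k = 19

After k conversions and 0 bounces the posterior is Beta(3+k, 5), with mean (3+k)/(3+5+k).
Set (3+k)/(8+k) > 0.81 and solve: k > (0.81·8 − 3)/(1 − 0.81) = 18.316.
The smallest integer exceeding 18.316 is 19.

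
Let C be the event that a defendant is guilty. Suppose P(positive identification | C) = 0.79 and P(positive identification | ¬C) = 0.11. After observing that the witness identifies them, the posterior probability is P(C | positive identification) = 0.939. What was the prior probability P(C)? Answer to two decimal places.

Bayes' rule in odds form gives O(C|E) = O(C)·[P(E|C)/P(E|¬C)], hence O(C) = O(C|E)/LR.
Posterior odds = 0.939/(1−0.939) = 15.3934. LR = 0.79/0.11 = 7.1818.
Prior odds = 15.3934/7.1818 = 2.1434, so P(C) = 2.1434/(1+2.1434) ≈ 0.68.

P(C) = 0.68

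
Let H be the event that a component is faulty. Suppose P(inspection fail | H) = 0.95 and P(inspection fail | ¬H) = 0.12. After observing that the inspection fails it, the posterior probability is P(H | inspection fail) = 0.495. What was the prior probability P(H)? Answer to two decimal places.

P(H) = 0.11

In odds form, posterior odds = prior odds × likelihood ratio, so prior odds = posterior odds ÷ LR.
Posterior odds = 0.495/(1−0.495) = 0.9802. LR = 0.95/0.12 = 7.9167.
Prior odds = 0.9802/7.9167 = 0.1238, so P(H) = 0.1238/(1+0.1238) ≈ 0.11.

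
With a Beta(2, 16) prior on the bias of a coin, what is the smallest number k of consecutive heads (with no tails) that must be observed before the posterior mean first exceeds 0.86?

k = 97

After k heads and 0 tails the posterior is Beta(2+k, 16), with mean (2+k)/(2+16+k).
Set (2+k)/(18+k) > 0.86 and solve: k > (0.86·18 − 2)/(1 − 0.86) = 96.286.
The smallest integer exceeding 96.286 is 97, and checking k=97: (99)/(115) = 0.8609 > 0.86.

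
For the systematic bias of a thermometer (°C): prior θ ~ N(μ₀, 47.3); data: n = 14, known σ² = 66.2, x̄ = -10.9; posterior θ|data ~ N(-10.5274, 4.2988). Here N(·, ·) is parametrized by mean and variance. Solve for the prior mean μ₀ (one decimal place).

μ₀ = -6.8

With known observation variance, the Normal–Normal posterior has precision τ_n = τ₀ + n/σ² and mean μ_n = (τ₀μ₀ + (n/σ²)x̄)/τ_n.
Here τ₀ = 1/47.3 = 0.021142 and τ_data = 14/66.2 = 0.211480, so τ_n = 0.232622.
Rearranging for μ₀: μ₀ = (μ_n·τ_n − τ_data·x̄)/τ₀ = (-10.5274·0.232622 − 0.211480·-10.9) / 0.021142 = -0.143773/0.021142 ≈ -6.8.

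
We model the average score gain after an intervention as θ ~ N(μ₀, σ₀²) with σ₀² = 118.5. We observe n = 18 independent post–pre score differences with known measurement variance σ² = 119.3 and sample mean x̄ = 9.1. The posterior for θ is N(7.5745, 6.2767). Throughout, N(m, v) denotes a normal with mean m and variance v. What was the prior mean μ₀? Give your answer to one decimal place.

The posterior mean is a precision-weighted average: μ_n = (τ₀μ₀ + τ_data·x̄)/(τ₀+τ_data), with τ₀=1/σ₀² and τ_data=n/σ².
Here τ₀ = 1/118.5 = 0.008439 and τ_data = 18/119.3 = 0.150880, so τ_n = 0.159319.
Rearranging for μ₀: μ₀ = (μ_n·τ_n − τ_data·x̄)/τ₀ = (7.5745·0.159319 − 0.150880·9.1) / 0.008439 = -0.166246/0.008439 ≈ -19.7.

μ₀ = -19.7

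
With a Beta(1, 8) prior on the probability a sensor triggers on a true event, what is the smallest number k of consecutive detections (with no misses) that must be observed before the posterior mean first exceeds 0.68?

After k detections and 0 misses the posterior is Beta(1+k, 8), with mean (1+k)/(1+8+k).
Set (1+k)/(9+k) > 0.68 and solve: k > (0.68·9 − 1)/(1 − 0.68) = 16.000.
The smallest integer exceeding 16.000 is 17, and checking k=17: (18)/(26) = 0.6923 > 0.68.

k = 17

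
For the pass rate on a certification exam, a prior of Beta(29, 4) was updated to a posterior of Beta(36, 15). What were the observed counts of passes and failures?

7 passes and 11 failures

Beta is conjugate to the binomial likelihood: posterior = Beta(α+s, β+f).
So s = 36 − 29 = 7 and f = 15 − 4 = 11.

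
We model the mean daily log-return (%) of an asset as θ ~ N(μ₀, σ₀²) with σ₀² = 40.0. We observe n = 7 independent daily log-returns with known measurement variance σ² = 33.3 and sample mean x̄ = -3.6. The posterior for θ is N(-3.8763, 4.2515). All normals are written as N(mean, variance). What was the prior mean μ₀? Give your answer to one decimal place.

μ₀ = -6.2

With known observation variance, the Normal–Normal posterior has precision τ_n = τ₀ + n/σ² and mean μ_n = (τ₀μ₀ + (n/σ²)x̄)/τ_n.
Here τ₀ = 1/40.0 = 0.025000 and τ_data = 7/33.3 = 0.210210, so τ_n = 0.235210.
Rearranging for μ₀: μ₀ = (μ_n·τ_n − τ_data·x̄)/τ₀ = (-3.8763·0.235210 − 0.210210·-3.6) / 0.025000 = -0.154989/0.025000 ≈ -6.2.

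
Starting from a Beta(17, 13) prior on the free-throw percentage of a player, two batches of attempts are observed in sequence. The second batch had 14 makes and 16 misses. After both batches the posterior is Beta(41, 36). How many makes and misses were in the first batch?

10 makes and 7 misses

Sequential conjugate updates are equivalent to a single update on the pooled data, so total successes = posterior α − prior α and total failures = posterior β − prior β.
Total across both batches: 41−17=24 makes, 36−13=23 misses.
Subtract the second batch: 24−14=10 makes and 23−16=7 misses.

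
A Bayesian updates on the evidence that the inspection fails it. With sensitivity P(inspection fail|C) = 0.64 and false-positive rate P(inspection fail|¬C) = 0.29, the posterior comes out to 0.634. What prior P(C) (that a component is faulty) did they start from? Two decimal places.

P(C) = 0.44

In odds form, posterior odds = prior odds × likelihood ratio, so prior odds = posterior odds ÷ LR.
Posterior odds = 0.634/(1−0.634) = 1.7322. LR = 0.64/0.29 = 2.2069.
Prior odds = 1.7322/2.2069 = 0.7849, so P(C) = 0.7849/(1+0.7849) ≈ 0.44.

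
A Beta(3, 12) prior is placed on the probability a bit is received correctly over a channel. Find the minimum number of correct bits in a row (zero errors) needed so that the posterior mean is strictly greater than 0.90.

After k correct bits and 0 errors the posterior is Beta(3+k, 12), with mean (3+k)/(3+12+k).
Set (3+k)/(15+k) > 0.90 and solve: k > (0.90·15 − 3)/(1 − 0.90) = 105.000.
The smallest integer exceeding 105.000 is 106.

k = 106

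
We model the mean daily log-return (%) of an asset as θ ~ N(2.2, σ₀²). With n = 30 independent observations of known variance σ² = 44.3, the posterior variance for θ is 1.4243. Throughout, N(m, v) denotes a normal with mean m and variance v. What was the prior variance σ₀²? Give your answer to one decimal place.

For the Normal–Normal model with known σ², precisions add: τ_n = τ₀ + n/σ².
So 1/σ₀² = 1/1.4243 − 30/44.3 = 0.702099 − 0.677201 = 0.024898.
Hence σ₀² = 1/0.024898 ≈ 40.2.

σ₀² = 40.2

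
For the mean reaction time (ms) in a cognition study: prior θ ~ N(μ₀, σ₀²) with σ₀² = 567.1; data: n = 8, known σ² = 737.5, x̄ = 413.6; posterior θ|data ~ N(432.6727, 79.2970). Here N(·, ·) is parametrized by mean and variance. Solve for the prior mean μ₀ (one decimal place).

With known observation variance, the Normal–Normal posterior has precision τ_n = τ₀ + n/σ² and mean μ_n = (τ₀μ₀ + (n/σ²)x̄)/τ_n.
Here τ₀ = 1/567.1 = 0.001763 and τ_data = 8/737.5 = 0.010847, so τ_n = 0.012610.
Rearranging for μ₀: μ₀ = (μ_n·τ_n − τ_data·x̄)/τ₀ = (432.6727·0.012610 − 0.010847·413.6) / 0.001763 = 0.969684/0.001763 ≈ 550.0.

μ₀ = 550.0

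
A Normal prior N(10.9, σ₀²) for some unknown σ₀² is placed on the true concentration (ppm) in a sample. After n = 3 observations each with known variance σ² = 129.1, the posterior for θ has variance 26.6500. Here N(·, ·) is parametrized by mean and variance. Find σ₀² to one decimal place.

For the Normal–Normal model with known σ², precisions add: τ_n = τ₀ + n/σ².
So 1/σ₀² = 1/26.6500 − 3/129.1 = 0.037523 − 0.023238 = 0.014285.
Hence σ₀² = 1/0.014285 ≈ 70.0.

σ₀² = 70.0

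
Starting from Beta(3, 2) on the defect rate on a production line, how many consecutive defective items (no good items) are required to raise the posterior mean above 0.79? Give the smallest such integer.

k = 5

After k defective items and 0 good items the posterior is Beta(3+k, 2), with mean (3+k)/(3+2+k).
Set (3+k)/(5+k) > 0.79 and solve: k > (0.79·5 − 3)/(1 − 0.79) = 4.524.
The smallest integer exceeding 4.524 is 5.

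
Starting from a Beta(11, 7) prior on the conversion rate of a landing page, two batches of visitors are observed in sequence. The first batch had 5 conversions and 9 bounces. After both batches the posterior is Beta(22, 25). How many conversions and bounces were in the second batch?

Sequential conjugate updates are equivalent to a single update on the pooled data, so total successes = posterior α − prior α and total failures = posterior β − prior β.
Total across both batches: 22−11=11 conversions, 25−7=18 bounces.
Subtract the first batch: 11−5=6 conversions and 18−9=9 bounces.

6 conversions and 9 bounces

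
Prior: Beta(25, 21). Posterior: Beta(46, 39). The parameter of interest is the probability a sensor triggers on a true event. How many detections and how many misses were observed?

A Beta(a, b) prior with s successes and f failures in binomial data gives a Beta(a+s, b+f) posterior.
Match parameters: s=46−25=21, f=39−21=18.

21 detections and 18 misses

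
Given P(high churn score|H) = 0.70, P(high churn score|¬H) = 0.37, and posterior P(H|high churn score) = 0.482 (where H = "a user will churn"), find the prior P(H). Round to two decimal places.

P(H) = 0.33

In odds form, posterior odds = prior odds × likelihood ratio, so prior odds = posterior odds ÷ LR.
Posterior odds = 0.482/(1−0.482) = 0.9305. LR = 0.70/0.37 = 1.8919.
Prior odds = 0.9305/1.8919 = 0.4918, so P(H) = 0.4918/(1+0.4918) ≈ 0.33.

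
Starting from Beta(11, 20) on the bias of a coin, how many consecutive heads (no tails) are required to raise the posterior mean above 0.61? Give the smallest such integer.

After k heads and 0 tails the posterior is Beta(11+k, 20), with mean (11+k)/(11+20+k).
Set (11+k)/(31+k) > 0.61 and solve: k > (0.61·31 − 11)/(1 − 0.61) = 20.282.
The smallest integer exceeding 20.282 is 21.

k = 21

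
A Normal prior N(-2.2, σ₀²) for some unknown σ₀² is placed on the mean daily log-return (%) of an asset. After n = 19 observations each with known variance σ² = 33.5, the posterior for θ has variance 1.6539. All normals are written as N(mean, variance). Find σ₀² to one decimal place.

σ₀² = 26.7

Posterior precision equals prior precision plus data precision: 1/σ_n² = 1/σ₀² + n/σ².
So 1/σ₀² = 1/1.6539 − 19/33.5 = 0.604631 − 0.567164 = 0.037467.
Hence σ₀² = 1/0.037467 ≈ 26.7.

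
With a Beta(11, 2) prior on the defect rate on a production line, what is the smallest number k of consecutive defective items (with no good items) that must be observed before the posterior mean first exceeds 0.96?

k = 38

After k defective items and 0 good items the posterior is Beta(11+k, 2), with mean (11+k)/(11+2+k).
Set (11+k)/(13+k) > 0.96 and solve: k > (0.96·13 − 11)/(1 − 0.96) = 37.000.
The smallest integer exceeding 37.000 is 38, and checking k=38: (49)/(51) = 0.9608 > 0.96.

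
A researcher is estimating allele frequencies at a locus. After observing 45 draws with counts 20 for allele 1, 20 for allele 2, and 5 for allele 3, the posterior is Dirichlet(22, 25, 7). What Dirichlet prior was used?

For a Dirichlet(α) prior with multinomial counts c, the posterior is Dirichlet(α + c) componentwise.
Subtract each count from the matching posterior parameter: 22−20=2, 25−20=5, 7−5=2.

Dirichlet(2, 5, 2)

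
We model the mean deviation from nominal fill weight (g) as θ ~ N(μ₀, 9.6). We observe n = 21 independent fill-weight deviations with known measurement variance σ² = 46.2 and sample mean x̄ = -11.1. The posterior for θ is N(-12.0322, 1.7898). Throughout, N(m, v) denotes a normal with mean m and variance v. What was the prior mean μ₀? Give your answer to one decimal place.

With known observation variance, the Normal–Normal posterior has precision τ_n = τ₀ + n/σ² and mean μ_n = (τ₀μ₀ + (n/σ²)x̄)/τ_n.
Here τ₀ = 1/9.6 = 0.104167 and τ_data = 21/46.2 = 0.454545, so τ_n = 0.558712.
Rearranging for μ₀: μ₀ = (μ_n·τ_n − τ_data·x̄)/τ₀ = (-12.0322·0.558712 − 0.454545·-11.1) / 0.104167 = -1.677085/0.104167 ≈ -16.1.

μ₀ = -16.1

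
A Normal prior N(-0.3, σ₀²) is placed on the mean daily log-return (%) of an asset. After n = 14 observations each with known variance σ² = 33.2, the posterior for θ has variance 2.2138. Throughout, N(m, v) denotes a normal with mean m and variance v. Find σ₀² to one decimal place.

σ₀² = 33.3

For the Normal–Normal model with known σ², precisions add: τ_n = τ₀ + n/σ².
So 1/σ₀² = 1/2.2138 − 14/33.2 = 0.451712 − 0.421687 = 0.030025.
Hence σ₀² = 1/0.030025 ≈ 33.3.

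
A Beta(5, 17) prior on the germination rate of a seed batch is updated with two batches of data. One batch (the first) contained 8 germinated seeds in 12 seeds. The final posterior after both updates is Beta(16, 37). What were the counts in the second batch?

Because Beta–binomial updating is additive in the counts, the combined data contributed (α_post−α_prior, β_post−β_prior) successes and failures.
Total across both batches: 16−5=11 germinated seeds, 37−17=20 non-germinating seeds.
Subtract the first batch: 11−8=3 germinated seeds and 20−4=16 non-germinating seeds.

3 germinated seeds and 16 non-germinating seeds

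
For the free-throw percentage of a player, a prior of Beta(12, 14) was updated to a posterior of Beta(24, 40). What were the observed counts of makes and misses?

Under Beta–binomial conjugacy the posterior parameters are (α+s, β+f).
Match parameters: s=24−12=12, f=40−14=26.

12 makes and 26 misses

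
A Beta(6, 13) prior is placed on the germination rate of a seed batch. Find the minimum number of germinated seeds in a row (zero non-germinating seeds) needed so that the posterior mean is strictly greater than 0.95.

k = 242

After k germinated seeds and 0 non-germinating seeds the posterior is Beta(6+k, 13), with mean (6+k)/(6+13+k).
Set (6+k)/(19+k) > 0.95 and solve: k > (0.95·19 − 6)/(1 − 0.95) = 241.000.
The smallest integer exceeding 241.000 is 242.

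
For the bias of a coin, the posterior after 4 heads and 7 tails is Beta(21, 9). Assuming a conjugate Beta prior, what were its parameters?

Under Beta–binomial conjugacy the posterior parameters are (a+s, b+f).
So a = 21 − 4 = 17 and b = 9 − 7 = 2.

Beta(17, 2)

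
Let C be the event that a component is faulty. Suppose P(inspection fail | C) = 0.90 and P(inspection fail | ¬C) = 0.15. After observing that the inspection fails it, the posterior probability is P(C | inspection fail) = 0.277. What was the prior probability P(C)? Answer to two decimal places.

In odds form, posterior odds = prior odds × likelihood ratio, so prior odds = posterior odds ÷ LR.
Posterior odds = 0.277/(1−0.277) = 0.3831. LR = 0.90/0.15 = 6.0000.
Prior odds = 0.3831/6.0000 = 0.0639, so P(C) = 0.0639/(1+0.0639) ≈ 0.06.

P(C) = 0.06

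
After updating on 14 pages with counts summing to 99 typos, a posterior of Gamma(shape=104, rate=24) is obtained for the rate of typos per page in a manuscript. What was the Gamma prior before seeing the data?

Gamma(shape=5, rate=10)

Gamma–Poisson conjugacy: posterior shape = α + Σxᵢ, posterior rate = β + n.
So α = 104 − 99 = 5 and β = 24 − 14 = 10.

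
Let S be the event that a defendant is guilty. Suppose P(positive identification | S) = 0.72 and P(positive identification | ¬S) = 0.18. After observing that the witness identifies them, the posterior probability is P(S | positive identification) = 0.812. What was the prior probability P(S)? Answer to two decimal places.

P(S) = 0.52

Bayes' rule in odds form gives O(S|E) = O(S)·[P(E|S)/P(E|¬S)], hence O(S) = O(S|E)/LR.
Posterior odds = 0.812/(1−0.812) = 4.3191. LR = 0.72/0.18 = 4.0000.
Prior odds = 4.3191/4.0000 = 1.0798, so P(S) = 1.0798/(1+1.0798) ≈ 0.52.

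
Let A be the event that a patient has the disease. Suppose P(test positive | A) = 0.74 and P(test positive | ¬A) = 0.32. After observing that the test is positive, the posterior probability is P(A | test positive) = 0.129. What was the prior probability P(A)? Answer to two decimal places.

P(A) = 0.06

In odds form, posterior odds = prior odds × likelihood ratio, so prior odds = posterior odds ÷ LR.
Posterior odds = 0.129/(1−0.129) = 0.1481. LR = 0.74/0.32 = 2.3125.
Prior odds = 0.1481/2.3125 = 0.0640, so P(A) = 0.0640/(1+0.0640) ≈ 0.06.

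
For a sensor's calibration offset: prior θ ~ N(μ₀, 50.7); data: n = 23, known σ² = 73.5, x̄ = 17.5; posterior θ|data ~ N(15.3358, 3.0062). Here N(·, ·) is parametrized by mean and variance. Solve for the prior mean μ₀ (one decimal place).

μ₀ = -19.0

With known observation variance, the Normal–Normal posterior has precision τ_n = τ₀ + n/σ² and mean μ_n = (τ₀μ₀ + (n/σ²)x̄)/τ_n.
Here τ₀ = 1/50.7 = 0.019724 and τ_data = 23/73.5 = 0.312925, so τ_n = 0.332649.
Rearranging for μ₀: μ₀ = (μ_n·τ_n − τ_data·x̄)/τ₀ = (15.3358·0.332649 − 0.312925·17.5) / 0.019724 = -0.374749/0.019724 ≈ -19.0.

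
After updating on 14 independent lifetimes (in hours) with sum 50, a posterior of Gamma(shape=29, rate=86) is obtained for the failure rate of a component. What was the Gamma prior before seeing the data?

Gamma–exponential conjugacy: posterior shape = α + n, posterior rate = β + Σtᵢ.
So α = 29 − 14 = 15 and β = 86 − 50 = 36.

Gamma(shape=15, rate=36)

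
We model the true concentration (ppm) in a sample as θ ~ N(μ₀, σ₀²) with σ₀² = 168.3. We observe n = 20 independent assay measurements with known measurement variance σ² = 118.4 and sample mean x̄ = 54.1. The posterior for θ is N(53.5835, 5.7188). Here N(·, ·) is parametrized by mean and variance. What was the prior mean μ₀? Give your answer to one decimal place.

μ₀ = 38.9

With known observation variance, the Normal–Normal posterior has precision τ_n = τ₀ + n/σ² and mean μ_n = (τ₀μ₀ + (n/σ²)x̄)/τ_n.
Here τ₀ = 1/168.3 = 0.005942 and τ_data = 20/118.4 = 0.168919, so τ_n = 0.174861.
Rearranging for μ₀: μ₀ = (μ_n·τ_n − τ_data·x̄)/τ₀ = (53.5835·0.174861 − 0.168919·54.1) / 0.005942 = 0.231146/0.005942 ≈ 38.9.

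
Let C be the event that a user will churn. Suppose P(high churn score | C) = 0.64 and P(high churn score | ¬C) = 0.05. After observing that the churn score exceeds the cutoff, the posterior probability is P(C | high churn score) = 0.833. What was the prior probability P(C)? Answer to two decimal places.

Bayes' rule in odds form gives O(C|E) = O(C)·[P(E|C)/P(E|¬C)], hence O(C) = O(C|E)/LR.
Posterior odds = 0.833/(1−0.833) = 4.9880. LR = 0.64/0.05 = 12.8000.
Prior odds = 4.9880/12.8000 = 0.3897, so P(C) = 0.3897/(1+0.3897) ≈ 0.28.

P(C) = 0.28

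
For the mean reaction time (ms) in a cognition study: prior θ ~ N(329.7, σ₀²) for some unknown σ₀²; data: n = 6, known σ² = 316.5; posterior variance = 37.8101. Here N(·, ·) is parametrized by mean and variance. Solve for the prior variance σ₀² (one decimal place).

σ₀² = 133.5

Posterior precision equals prior precision plus data precision: 1/σ_n² = 1/σ₀² + n/σ².
So 1/σ₀² = 1/37.8101 − 6/316.5 = 0.026448 − 0.018957 = 0.007491.
Hence σ₀² = 1/0.007491 ≈ 133.5.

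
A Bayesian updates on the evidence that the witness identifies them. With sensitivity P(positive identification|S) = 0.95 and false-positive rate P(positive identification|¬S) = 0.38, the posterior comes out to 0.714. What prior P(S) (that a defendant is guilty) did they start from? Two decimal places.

P(S) = 0.50

Bayes' rule in odds form gives O(S|E) = O(S)·[P(E|S)/P(E|¬S)], hence O(S) = O(S|E)/LR.
Posterior odds = 0.714/(1−0.714) = 2.4965. LR = 0.95/0.38 = 2.5000.
Prior odds = 2.4965/2.5000 = 0.9986, so P(S) = 0.9986/(1+0.9986) ≈ 0.50.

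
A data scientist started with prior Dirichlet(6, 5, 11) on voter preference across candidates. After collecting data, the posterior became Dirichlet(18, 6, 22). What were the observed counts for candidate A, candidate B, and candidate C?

For a Dirichlet(α) prior with multinomial counts c, the posterior is Dirichlet(α + c) componentwise.
Counts are posterior − prior componentwise: 18−6=12, 6−5=1, 22−11=11.

counts (12, 1, 11)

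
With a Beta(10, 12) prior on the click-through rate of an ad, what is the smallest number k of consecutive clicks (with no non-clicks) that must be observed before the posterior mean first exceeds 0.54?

After k clicks and 0 non-clicks the posterior is Beta(10+k, 12), with mean (10+k)/(10+12+k).
Set (10+k)/(22+k) > 0.54 and solve: k > (0.54·22 − 10)/(1 − 0.54) = 4.087.
The smallest integer exceeding 4.087 is 5, and checking k=5: (15)/(27) = 0.5556 > 0.54.

k = 5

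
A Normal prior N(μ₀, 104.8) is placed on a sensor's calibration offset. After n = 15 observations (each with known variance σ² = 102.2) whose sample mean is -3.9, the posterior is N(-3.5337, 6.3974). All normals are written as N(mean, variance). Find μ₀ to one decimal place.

μ₀ = 2.1

The posterior mean is a precision-weighted average: μ_n = (τ₀μ₀ + τ_data·x̄)/(τ₀+τ_data), with τ₀=1/σ₀² and τ_data=n/σ².
Here τ₀ = 1/104.8 = 0.009542 and τ_data = 15/102.2 = 0.146771, so τ_n = 0.156313.
Rearranging for μ₀: μ₀ = (μ_n·τ_n − τ_data·x̄)/τ₀ = (-3.5337·0.156313 − 0.146771·-3.9) / 0.009542 = 0.020044/0.009542 ≈ 2.1.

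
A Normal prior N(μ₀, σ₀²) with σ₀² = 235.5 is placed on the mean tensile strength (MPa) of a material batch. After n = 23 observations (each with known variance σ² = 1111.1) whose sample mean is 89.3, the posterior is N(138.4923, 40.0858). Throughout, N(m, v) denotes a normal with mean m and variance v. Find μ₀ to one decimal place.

μ₀ = 378.3

The posterior mean is a precision-weighted average: μ_n = (τ₀μ₀ + τ_data·x̄)/(τ₀+τ_data), with τ₀=1/σ₀² and τ_data=n/σ².
Here τ₀ = 1/235.5 = 0.004246 and τ_data = 23/1111.1 = 0.020700, so τ_n = 0.024946.
Rearranging for μ₀: μ₀ = (μ_n·τ_n − τ_data·x̄)/τ₀ = (138.4923·0.024946 − 0.020700·89.3) / 0.004246 = 1.606319/0.004246 ≈ 378.3.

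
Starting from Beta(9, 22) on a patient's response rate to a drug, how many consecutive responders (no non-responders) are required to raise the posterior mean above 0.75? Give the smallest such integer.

After k responders and 0 non-responders the posterior is Beta(9+k, 22), with mean (9+k)/(9+22+k).
Set (9+k)/(31+k) > 0.75 and solve: k > (0.75·31 − 9)/(1 − 0.75) = 57.000.
The smallest integer exceeding 57.000 is 58, and checking k=58: (67)/(89) = 0.7528 > 0.75.

k = 58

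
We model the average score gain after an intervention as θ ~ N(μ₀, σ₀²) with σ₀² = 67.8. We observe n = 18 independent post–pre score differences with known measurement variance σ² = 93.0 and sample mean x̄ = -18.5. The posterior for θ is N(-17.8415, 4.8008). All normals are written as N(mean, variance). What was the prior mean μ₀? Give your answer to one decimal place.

μ₀ = -9.2

With known observation variance, the Normal–Normal posterior has precision τ_n = τ₀ + n/σ² and mean μ_n = (τ₀μ₀ + (n/σ²)x̄)/τ_n.
Here τ₀ = 1/67.8 = 0.014749 and τ_data = 18/93.0 = 0.193548, so τ_n = 0.208297.
Rearranging for μ₀: μ₀ = (μ_n·τ_n − τ_data·x̄)/τ₀ = (-17.8415·0.208297 − 0.193548·-18.5) / 0.014749 = -0.135693/0.014749 ≈ -9.2.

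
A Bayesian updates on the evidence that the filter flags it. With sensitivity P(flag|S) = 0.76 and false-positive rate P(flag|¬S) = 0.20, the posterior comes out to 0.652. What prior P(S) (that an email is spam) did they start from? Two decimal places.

P(S) = 0.33

In odds form, posterior odds = prior odds × likelihood ratio, so prior odds = posterior odds ÷ LR.
Posterior odds = 0.652/(1−0.652) = 1.8736. LR = 0.76/0.20 = 3.8000.
Prior odds = 1.8736/3.8000 = 0.4931, so P(S) = 0.4931/(1+0.4931) ≈ 0.33.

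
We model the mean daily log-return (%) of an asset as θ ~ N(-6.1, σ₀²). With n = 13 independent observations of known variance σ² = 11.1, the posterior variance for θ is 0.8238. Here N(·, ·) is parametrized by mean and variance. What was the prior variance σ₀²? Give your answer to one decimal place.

For the Normal–Normal model with known σ², precisions add: τ_n = τ₀ + n/σ².
So 1/σ₀² = 1/0.8238 − 13/11.1 = 1.213887 − 1.171171 = 0.042716.
Hence σ₀² = 1/0.042716 ≈ 23.4.

σ₀² = 23.4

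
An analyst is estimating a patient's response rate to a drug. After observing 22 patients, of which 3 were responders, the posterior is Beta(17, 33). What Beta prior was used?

Beta(14, 14)

Beta is conjugate to the binomial likelihood: posterior = Beta(a+s, b+f).
So a = 17 − 3 = 14 and b = 33 − 19 = 14.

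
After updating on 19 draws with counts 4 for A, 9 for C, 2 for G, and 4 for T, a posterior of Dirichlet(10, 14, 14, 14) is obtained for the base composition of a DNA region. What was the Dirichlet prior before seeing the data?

For a Dirichlet(α) prior with multinomial counts c, the posterior is Dirichlet(α + c) componentwise.
Subtract each count from the matching posterior parameter: 10−4=6, 14−9=5, 14−2=12, 14−4=10.

Dirichlet(6, 5, 12, 10)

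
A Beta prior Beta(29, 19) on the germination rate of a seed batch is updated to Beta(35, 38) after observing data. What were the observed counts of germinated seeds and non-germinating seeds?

Under Beta–binomial conjugacy the posterior parameters are (α+s, β+f).
Match parameters: s=35−29=6, f=38−19=19.

6 germinated seeds and 19 non-germinating seeds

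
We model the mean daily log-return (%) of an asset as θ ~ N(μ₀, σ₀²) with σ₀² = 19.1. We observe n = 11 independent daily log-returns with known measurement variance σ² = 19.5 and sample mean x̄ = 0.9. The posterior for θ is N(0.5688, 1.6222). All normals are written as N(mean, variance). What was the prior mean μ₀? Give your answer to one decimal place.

μ₀ = -3.0

With known observation variance, the Normal–Normal posterior has precision τ_n = τ₀ + n/σ² and mean μ_n = (τ₀μ₀ + (n/σ²)x̄)/τ_n.
Here τ₀ = 1/19.1 = 0.052356 and τ_data = 11/19.5 = 0.564103, so τ_n = 0.616459.
Rearranging for μ₀: μ₀ = (μ_n·τ_n − τ_data·x̄)/τ₀ = (0.5688·0.616459 − 0.564103·0.9) / 0.052356 = -0.157051/0.052356 ≈ -3.0.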